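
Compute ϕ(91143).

51840

Factor 91143: 91143 = 3^2 · 13 · 19 · 41.
φ(3^2) = 3^1·(3−1) = 3·2 = 6.
φ(13) = 13 − 1 = 12.
φ(19) = 19 − 1 = 18.
φ(41) = 41 − 1 = 40.
φ(91143) = 6 × 12 × 18 × 40 = 51840.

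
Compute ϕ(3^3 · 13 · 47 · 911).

9041760

φ(3^3) = 3^2·(3−1) = 9·2 = 18.
φ(13) = 13 − 1 = 12.
φ(47) = 47 − 1 = 46.
φ(911) = 911 − 1 = 910.
Multiply: 18 · 12 · 46 · 910 = 9041760.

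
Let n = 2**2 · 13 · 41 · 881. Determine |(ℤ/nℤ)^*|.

844800

φ(2^2) = 2^2 − 2^1 = 4 − 2 = 2.
φ(13) = 13 − 1 = 12.
φ(41) = 41 − 1 = 40.
φ(881) = 881 − 1 = 880.
φ(1878292) = 2 × 12 × 40 × 880 = 844800.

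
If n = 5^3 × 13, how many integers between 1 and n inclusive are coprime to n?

1200

φ(1625) = 1625 · (1 − 1/5) · (1 − 1/13)
       = 1625 · 48/65 = 1200.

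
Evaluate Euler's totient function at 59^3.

201898

φ(59^3) = 59^3 − 59^2 = 205379 − 3481 = 201898.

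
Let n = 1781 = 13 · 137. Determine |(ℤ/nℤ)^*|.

1632

φ(13) = 13 − 1 = 12.
φ(137) = 137 − 1 = 136.
Multiply: 12 · 136 = 1632.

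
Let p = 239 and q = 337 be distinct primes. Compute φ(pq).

φ(80543) = 80543 · (1 − 1/239) · (1 − 1/337)
       = 80543 · 79968/80543 = 79968.

79968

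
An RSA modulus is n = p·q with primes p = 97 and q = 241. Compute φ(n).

23040

φ(23377) = 23377 · (1 − 1/97) · (1 − 1/241)
       = 23377 · 23040/23377 = 23040.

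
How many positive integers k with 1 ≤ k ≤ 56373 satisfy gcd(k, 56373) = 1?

33264

Factor 56373: 56373 = 3 × 19 × 23 × 43.
φ(56373) = 56373 · (1 − 1/3) · (1 − 1/19) · (1 − 1/23) · (1 − 1/43)
       = 56373 · 33264/56373 = 33264.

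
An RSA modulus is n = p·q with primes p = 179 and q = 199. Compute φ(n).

35244

φ(pq) = (p−1)(q−1) = 178 · 198 = 35244.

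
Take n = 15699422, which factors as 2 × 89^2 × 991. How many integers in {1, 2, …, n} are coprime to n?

φ(15699422) = 15699422 · (1 − 1/2) · (1 − 1/89) · (1 − 1/991)
       = 15699422 · 87120/176398 = 7753680.

7753680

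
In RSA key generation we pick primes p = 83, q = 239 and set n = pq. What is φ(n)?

φ(83) = 83 − 1 = 82.
φ(239) = 239 − 1 = 238.
Multiply: 82 · 238 = 19516.

19516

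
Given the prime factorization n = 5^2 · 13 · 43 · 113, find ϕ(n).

1128960

φ(5^2) = 5^1·(5−1) = 5·4 = 20.
φ(13) = 13 − 1 = 12.
φ(43) = 43 − 1 = 42.
φ(113) = 113 − 1 = 112.
Multiply: 20 · 12 · 42 · 112 = 1128960.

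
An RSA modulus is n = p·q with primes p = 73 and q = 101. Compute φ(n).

7200

φ(7373) = 7373 · (1 − 1/73) · (1 − 1/101)
       = 7373 · 7200/7373 = 7200.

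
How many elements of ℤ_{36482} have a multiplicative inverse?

16128

Factor 36482: 36482 = 2 * 17 * 29 * 37.
φ(2) = 2 − 1 = 1.
φ(17) = 17 − 1 = 16.
φ(29) = 29 − 1 = 28.
φ(37) = 37 − 1 = 36.
φ(36482) = 1 × 16 × 28 × 36 = 16128.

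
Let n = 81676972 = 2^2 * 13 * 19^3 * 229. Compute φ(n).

35557056

φ(81676972) = 81676972 · (1 − 1/2) · (1 − 1/13) · (1 − 1/19) · (1 − 1/229)
       = 81676972 · 49248/113126 = 35557056.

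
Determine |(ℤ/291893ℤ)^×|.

232848

291893 = 7**3 × 23 × 37.
φ(7^3) = 7^3 − 7^2 = 343 − 49 = 294.
φ(23) = 23 − 1 = 22.
φ(37) = 37 − 1 = 36.
Since φ is multiplicative, φ(291893) = 294 · 22 · 36 = 232848.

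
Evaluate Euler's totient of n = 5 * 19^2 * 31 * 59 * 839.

φ(2769828455) = 2769828455 · (1 − 1/5) · (1 − 1/19) · (1 − 1/31) · (1 − 1/59) · (1 − 1/839)
       = 2769828455 · 104984640/145780445 = 1994708160.

1994708160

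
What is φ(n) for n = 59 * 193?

φ(11387) = 11387 · (1 − 1/59) · (1 − 1/193)
       = 11387 · 11136/11387 = 11136.

11136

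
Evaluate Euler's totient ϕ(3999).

2520

First factor: 3999 = 3 × 31 × 43.
φ(3) = 3 − 1 = 2.
φ(31) = 31 − 1 = 30.
φ(43) = 43 − 1 = 42.
Since φ is multiplicative, φ(3999) = 2 · 30 · 42 = 2520.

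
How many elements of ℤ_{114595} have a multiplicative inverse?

80640

Factor 114595: 114595 = 5 · 13 · 41 · 43.
φ(114595) = 114595 · (1 − 1/5) · (1 − 1/13) · (1 − 1/41) · (1 − 1/43)
       = 114595 · 80640/114595 = 80640.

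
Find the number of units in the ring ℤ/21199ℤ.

Factor 21199: 21199 = 17 * 29 * 43.
φ(21199) = 21199 · (1 − 1/17) · (1 − 1/29) · (1 − 1/43)
       = 21199 · 18816/21199 = 18816.

18816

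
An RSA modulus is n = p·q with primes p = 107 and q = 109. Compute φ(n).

φ(pq) = (p−1)(q−1) = 106 · 108 = 11448.

11448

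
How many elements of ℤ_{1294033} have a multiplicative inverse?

Prime factorization: 1294033 = 13**3 × 19 × 31.
φ(13^3) = 13^3 − 13^2 = 2197 − 169 = 2028.
φ(19) = 19 − 1 = 18.
φ(31) = 31 − 1 = 30.
Since φ is multiplicative, φ(1294033) = 2028 · 18 · 30 = 1095120.

1095120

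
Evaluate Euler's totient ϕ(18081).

Prime factorization: 18081 = 3^2 · 7^2 · 41.
φ(18081) = 18081 · (1 − 1/3) · (1 − 1/7) · (1 − 1/41)
       = 18081 · 480/861 = 10080.

10080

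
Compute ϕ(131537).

99792

First factor: 131537 = 7 · 19 · 23 · 43.
φ(7) = 7 − 1 = 6.
φ(19) = 19 − 1 = 18.
φ(23) = 23 − 1 = 22.
φ(43) = 43 − 1 = 42.
Since φ is multiplicative, φ(131537) = 6 · 18 · 22 · 42 = 99792.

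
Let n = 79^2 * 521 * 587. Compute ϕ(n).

1877684640

φ(79^2) = 79^2 − 79^1 = 6241 − 79 = 6162.
φ(521) = 521 − 1 = 520.
φ(587) = 587 − 1 = 586.
Multiply: 6162 · 520 · 586 = 1877684640.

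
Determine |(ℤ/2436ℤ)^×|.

First factor: 2436 = 2^2 × 3 × 7 × 29.
φ(2436) = 2436 · (1 − 1/2) · (1 − 1/3) · (1 − 1/7) · (1 − 1/29)
       = 2436 · 336/1218 = 672.

672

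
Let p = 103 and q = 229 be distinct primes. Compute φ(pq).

23256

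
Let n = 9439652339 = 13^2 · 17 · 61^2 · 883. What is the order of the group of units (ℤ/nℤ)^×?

8057387520

φ(13^2) = 13^1·(13−1) = 13·12 = 156.
φ(17) = 17 − 1 = 16.
φ(61^2) = 61^2 − 61^1 = 3721 − 61 = 3660.
φ(883) = 883 − 1 = 882.
φ(9439652339) = 156 × 16 × 3660 × 882 = 8057387520.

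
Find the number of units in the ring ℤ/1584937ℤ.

Factor 1584937: 1584937 = 29 × 31 × 41 × 43.
φ(29) = 29 − 1 = 28.
φ(31) = 31 − 1 = 30.
φ(41) = 41 − 1 = 40.
φ(43) = 43 − 1 = 42.
φ(1584937) = 28 × 30 × 40 × 42 = 1411200.

1411200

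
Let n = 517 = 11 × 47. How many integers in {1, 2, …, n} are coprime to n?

460

φ(11) = 11 − 1 = 10.
φ(47) = 47 − 1 = 46.
φ(517) = 10 × 46 = 460.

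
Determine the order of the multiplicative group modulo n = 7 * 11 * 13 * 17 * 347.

φ(7) = 7 − 1 = 6.
φ(11) = 11 − 1 = 10.
φ(13) = 13 − 1 = 12.
φ(17) = 17 − 1 = 16.
φ(347) = 347 − 1 = 346.
φ(5904899) = 6 × 10 × 12 × 16 × 346 = 3985920.

3985920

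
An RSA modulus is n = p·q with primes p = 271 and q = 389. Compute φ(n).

104760

φ(271) = 271 − 1 = 270.
φ(389) = 389 − 1 = 388.
Multiply: 270 · 388 = 104760.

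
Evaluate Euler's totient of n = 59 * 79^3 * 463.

13044239208

φ(13468346363) = 13468346363 · (1 − 1/59) · (1 − 1/79) · (1 − 1/463)
       = 13468346363 · 2090088/2158043 = 13044239208.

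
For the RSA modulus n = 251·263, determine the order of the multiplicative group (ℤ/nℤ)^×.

φ(pq) = (p−1)(q−1) = 250 · 262 = 65500.

65500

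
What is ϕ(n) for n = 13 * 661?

7920

φ(13) = 13 − 1 = 12.
φ(661) = 661 − 1 = 660.
φ(8593) = 12 × 660 = 7920.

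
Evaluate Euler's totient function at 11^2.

110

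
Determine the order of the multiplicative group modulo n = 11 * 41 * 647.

258400

φ(291797) = 291797 · (1 − 1/11) · (1 − 1/41) · (1 − 1/647)
       = 291797 · 258400/291797 = 258400.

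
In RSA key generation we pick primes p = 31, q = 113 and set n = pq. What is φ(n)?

φ(3503) = 3503 · (1 − 1/31) · (1 − 1/113)
       = 3503 · 3360/3503 = 3360.

3360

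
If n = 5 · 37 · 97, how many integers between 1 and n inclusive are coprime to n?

φ(5) = 5 − 1 = 4.
φ(37) = 37 − 1 = 36.
φ(97) = 97 − 1 = 96.
Since φ is multiplicative, φ(17945) = 4 · 36 · 96 = 13824.

13824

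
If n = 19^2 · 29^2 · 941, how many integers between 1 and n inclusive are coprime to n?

φ(19^2) = 19^1·(19−1) = 19·18 = 342.
φ(29^2) = 29^2 − 29^1 = 841 − 29 = 812.
φ(941) = 941 − 1 = 940.
Multiply: 342 · 812 · 940 = 261041760.

261041760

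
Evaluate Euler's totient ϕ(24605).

15552

Factor 24605: 24605 = 5 * 7 * 19 * 37.
φ(24605) = 24605 · (1 − 1/5) · (1 − 1/7) · (1 − 1/19) · (1 − 1/37)
       = 24605 · 15552/24605 = 15552.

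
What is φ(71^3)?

352870

φ(357911) = 357911 · (1 − 1/71)
       = 357911 · 70/71 = 352870.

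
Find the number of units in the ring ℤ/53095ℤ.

34560

Prime factorization: 53095 = 5 × 7 × 37 × 41.
φ(53095) = 53095 · (1 − 1/5) · (1 − 1/7) · (1 − 1/37) · (1 − 1/41)
       = 53095 · 34560/53095 = 34560.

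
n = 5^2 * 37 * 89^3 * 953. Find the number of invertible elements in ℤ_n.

477784581120

φ(621447797725) = 621447797725 · (1 − 1/5) · (1 − 1/37) · (1 − 1/89) · (1 − 1/953)
       = 621447797725 · 12063744/15691145 = 477784581120.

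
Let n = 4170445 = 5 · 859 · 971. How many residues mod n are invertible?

3329040

φ(5) = 5 − 1 = 4.
φ(859) = 859 − 1 = 858.
φ(971) = 971 − 1 = 970.
φ(4170445) = 4 × 858 × 970 = 3329040.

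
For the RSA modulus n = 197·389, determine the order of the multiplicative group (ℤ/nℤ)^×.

φ(n) = (p − 1)(q − 1) = (197−1)(389−1) = 196·388 = 76048.

76048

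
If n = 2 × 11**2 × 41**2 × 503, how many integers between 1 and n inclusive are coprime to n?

90560800

φ(2) = 2 − 1 = 1.
φ(11^2) = 11^1·(11−1) = 11·10 = 110.
φ(41^2) = 41^2 − 41^1 = 1681 − 41 = 1640.
φ(503) = 503 − 1 = 502.
Since φ is multiplicative, φ(204621406) = 1 · 110 · 1640 · 502 = 90560800.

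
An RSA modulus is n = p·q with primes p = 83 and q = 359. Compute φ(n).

29356

φ(83) = 83 − 1 = 82.
φ(359) = 359 − 1 = 358.
Since φ is multiplicative, φ(29797) = 82 · 358 = 29356.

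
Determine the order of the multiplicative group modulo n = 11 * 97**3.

9032640

φ(11) = 11 − 1 = 10.
φ(97^3) = 97^3 − 97^2 = 912673 − 9409 = 903264.
Multiply: 10 · 903264 = 9032640.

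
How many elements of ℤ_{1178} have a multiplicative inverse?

540

1178 = 2 · 19 · 31.
φ(1178) = 1178 · (1 − 1/2) · (1 − 1/19) · (1 − 1/31)
       = 1178 · 540/1178 = 540.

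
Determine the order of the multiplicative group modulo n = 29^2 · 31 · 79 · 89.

167207040

φ(29^2) = 29^1·(29−1) = 29·28 = 812.
φ(31) = 31 − 1 = 30.
φ(79) = 79 − 1 = 78.
φ(89) = 89 − 1 = 88.
φ(183305201) = 812 × 30 × 78 × 88 = 167207040.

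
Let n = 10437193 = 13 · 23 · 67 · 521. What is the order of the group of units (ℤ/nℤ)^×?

9060480

φ(13) = 13 − 1 = 12.
φ(23) = 23 − 1 = 22.
φ(67) = 67 − 1 = 66.
φ(521) = 521 − 1 = 520.
Since φ is multiplicative, φ(10437193) = 12 · 22 · 66 · 520 = 9060480.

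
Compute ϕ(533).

Prime factorization: 533 = 13 * 41.
φ(533) = 533 · (1 − 1/13) · (1 − 1/41)
       = 533 · 480/533 = 480.

480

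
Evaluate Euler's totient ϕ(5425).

5425 = 5^2 · 7 · 31.
φ(5^2) = 5^2 − 5^1 = 25 − 5 = 20.
φ(7) = 7 − 1 = 6.
φ(31) = 31 − 1 = 30.
Multiply: 20 · 6 · 30 = 3600.

3600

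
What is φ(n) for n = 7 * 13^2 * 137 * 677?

86052096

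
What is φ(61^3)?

223260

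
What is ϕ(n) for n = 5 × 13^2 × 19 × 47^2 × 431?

10441941120

φ(15285628345) = 15285628345 · (1 − 1/5) · (1 − 1/13) · (1 − 1/19) · (1 − 1/47) · (1 − 1/431)
       = 15285628345 · 17089920/25017395 = 10441941120.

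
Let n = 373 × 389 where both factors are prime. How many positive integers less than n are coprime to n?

For distinct primes, φ(pq) = (p−1)(q−1) = 372 × 388 = 144336.

144336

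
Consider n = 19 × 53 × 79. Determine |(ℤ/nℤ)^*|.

73008

φ(19) = 19 − 1 = 18.
φ(53) = 53 − 1 = 52.
φ(79) = 79 − 1 = 78.
φ(79553) = 18 × 52 × 78 = 73008.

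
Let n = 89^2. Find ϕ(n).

φ(89^2) = 89^1·(89−1) = 89·88 = 7832.

7832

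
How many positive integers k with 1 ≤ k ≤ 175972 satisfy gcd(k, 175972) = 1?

First factor: 175972 = 2**2 · 29 · 37 · 41.
φ(2^2) = 2^2 − 2^1 = 4 − 2 = 2.
φ(29) = 29 − 1 = 28.
φ(37) = 37 − 1 = 36.
φ(41) = 41 − 1 = 40.
Since φ is multiplicative, φ(175972) = 2 · 28 · 36 · 40 = 80640.

80640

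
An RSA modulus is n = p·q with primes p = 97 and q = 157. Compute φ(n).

φ(pq) = (p−1)(q−1) = 96 · 156 = 14976.

14976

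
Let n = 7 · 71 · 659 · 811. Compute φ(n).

223851600

φ(265621153) = 265621153 · (1 − 1/7) · (1 − 1/71) · (1 − 1/659) · (1 − 1/811)
       = 265621153 · 223851600/265621153 = 223851600.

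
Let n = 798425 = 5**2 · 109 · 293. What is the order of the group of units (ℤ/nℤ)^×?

630720

φ(5^2) = 5^1·(5−1) = 5·4 = 20.
φ(109) = 109 − 1 = 108.
φ(293) = 293 − 1 = 292.
Multiply: 20 · 108 · 292 = 630720.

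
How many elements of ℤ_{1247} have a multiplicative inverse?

Prime factorization: 1247 = 29 · 43.
φ(29) = 29 − 1 = 28.
φ(43) = 43 − 1 = 42.
Since φ is multiplicative, φ(1247) = 28 · 42 = 1176.

1176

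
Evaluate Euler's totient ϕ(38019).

Prime factorization: 38019 = 3 · 19 · 23 · 29.
φ(3) = 3 − 1 = 2.
φ(19) = 19 − 1 = 18.
φ(23) = 23 − 1 = 22.
φ(29) = 29 − 1 = 28.
φ(38019) = 2 × 18 × 22 × 28 = 22176.

22176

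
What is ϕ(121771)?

96768

121771 = 13 × 17 × 19 × 29.
φ(121771) = 121771 · (1 − 1/13) · (1 − 1/17) · (1 − 1/19) · (1 − 1/29)
       = 121771 · 96768/121771 = 96768.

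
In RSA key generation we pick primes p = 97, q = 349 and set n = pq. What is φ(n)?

φ(pq) = (p−1)(q−1) = 96 · 348 = 33408.

33408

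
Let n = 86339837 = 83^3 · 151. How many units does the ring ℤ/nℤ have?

φ(83^3) = 83^2·(83−1) = 6889·82 = 564898.
φ(151) = 151 − 1 = 150.
Multiply: 564898 · 150 = 84734700.

84734700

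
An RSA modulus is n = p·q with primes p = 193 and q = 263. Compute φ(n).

50304

For distinct primes, φ(pq) = (p−1)(q−1) = 192 × 262 = 50304.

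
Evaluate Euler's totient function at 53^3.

φ(53^3) = 53^3 − 53^2 = 148877 − 2809 = 146068.

146068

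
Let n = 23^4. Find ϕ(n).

267674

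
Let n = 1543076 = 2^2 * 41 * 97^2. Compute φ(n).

744960

φ(2^2) = 2^2 − 2^1 = 4 − 2 = 2.
φ(41) = 41 − 1 = 40.
φ(97^2) = 97^2 − 97^1 = 9409 − 97 = 9312.
Multiply: 2 · 40 · 9312 = 744960.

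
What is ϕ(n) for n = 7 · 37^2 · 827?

6601392

φ(7925141) = 7925141 · (1 − 1/7) · (1 − 1/37) · (1 − 1/827)
       = 7925141 · 178416/214193 = 6601392.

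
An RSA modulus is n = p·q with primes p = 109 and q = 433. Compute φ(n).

46656

φ(pq) = (p−1)(q−1) = 108 · 432 = 46656.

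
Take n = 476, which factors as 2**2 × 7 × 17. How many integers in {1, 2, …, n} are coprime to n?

192

φ(476) = 476 · (1 − 1/2) · (1 − 1/7) · (1 − 1/17)
       = 476 · 96/238 = 192.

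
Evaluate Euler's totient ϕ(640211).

522720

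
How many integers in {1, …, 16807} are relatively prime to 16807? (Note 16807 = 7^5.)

φ(16807) = 16807 · (1 − 1/7)
       = 16807 · 6/7 = 14406.

14406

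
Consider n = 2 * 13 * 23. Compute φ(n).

φ(2) = 2 − 1 = 1.
φ(13) = 13 − 1 = 12.
φ(23) = 23 − 1 = 22.
Multiply: 1 · 12 · 22 = 264.

264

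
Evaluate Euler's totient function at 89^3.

697048

φ(89^3) = 89^2·(89−1) = 7921·88 = 697048.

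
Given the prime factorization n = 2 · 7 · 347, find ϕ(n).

2076

φ(4858) = 4858 · (1 − 1/2) · (1 − 1/7) · (1 − 1/347)
       = 4858 · 2076/4858 = 2076.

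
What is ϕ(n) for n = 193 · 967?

φ(186631) = 186631 · (1 − 1/193) · (1 − 1/967)
       = 186631 · 185472/186631 = 185472.

185472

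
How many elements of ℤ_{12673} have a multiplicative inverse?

Prime factorization: 12673 = 19 · 23 · 29.
φ(12673) = 12673 · (1 − 1/19) · (1 − 1/23) · (1 − 1/29)
       = 12673 · 11088/12673 = 11088.

11088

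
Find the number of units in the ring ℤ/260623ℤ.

Prime factorization: 260623 = 11 * 19 * 29 * 43.
φ(11) = 11 − 1 = 10.
φ(19) = 19 − 1 = 18.
φ(29) = 29 − 1 = 28.
φ(43) = 43 − 1 = 42.
Since φ is multiplicative, φ(260623) = 10 · 18 · 28 · 42 = 211680.

211680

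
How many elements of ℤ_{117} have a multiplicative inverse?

72

First factor: 117 = 3**2 × 13.
φ(117) = 117 · (1 − 1/3) · (1 − 1/13)
       = 117 · 24/39 = 72.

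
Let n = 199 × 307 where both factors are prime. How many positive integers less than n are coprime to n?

φ(pq) = (p−1)(q−1) = 198 · 306 = 60588.

60588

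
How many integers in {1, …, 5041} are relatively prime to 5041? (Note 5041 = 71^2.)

φ(5041) = 5041 · (1 − 1/71)
       = 5041 · 70/71 = 4970.

4970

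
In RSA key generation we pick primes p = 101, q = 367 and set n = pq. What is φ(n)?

For distinct primes, φ(pq) = (p−1)(q−1) = 100 × 366 = 36600.

36600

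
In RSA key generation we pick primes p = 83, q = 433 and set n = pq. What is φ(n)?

35424

For distinct primes, φ(pq) = (p−1)(q−1) = 82 × 432 = 35424.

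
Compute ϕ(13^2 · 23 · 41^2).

5628480

φ(6534047) = 6534047 · (1 − 1/13) · (1 − 1/23) · (1 − 1/41)
       = 6534047 · 10560/12259 = 5628480.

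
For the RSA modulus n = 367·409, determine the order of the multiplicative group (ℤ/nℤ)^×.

149328

For distinct primes, φ(pq) = (p−1)(q−1) = 366 × 408 = 149328.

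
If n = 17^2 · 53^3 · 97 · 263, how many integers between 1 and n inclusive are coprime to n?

999301435392

φ(1097622331483) = 1097622331483 · (1 − 1/17) · (1 − 1/53) · (1 − 1/97) · (1 − 1/263)
       = 1097622331483 · 20926464/22985411 = 999301435392.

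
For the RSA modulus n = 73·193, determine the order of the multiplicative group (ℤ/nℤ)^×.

13824

For distinct primes, φ(pq) = (p−1)(q−1) = 72 × 192 = 13824.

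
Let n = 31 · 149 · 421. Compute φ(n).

φ(1944599) = 1944599 · (1 − 1/31) · (1 − 1/149) · (1 − 1/421)
       = 1944599 · 1864800/1944599 = 1864800.

1864800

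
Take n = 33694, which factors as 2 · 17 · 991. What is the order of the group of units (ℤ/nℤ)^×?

15840

φ(33694) = 33694 · (1 − 1/2) · (1 − 1/17) · (1 − 1/991)
       = 33694 · 15840/33694 = 15840.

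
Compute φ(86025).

Prime factorization: 86025 = 3 * 5**2 * 31 * 37.
φ(3) = 3 − 1 = 2.
φ(5^2) = 5^2 − 5^1 = 25 − 5 = 20.
φ(31) = 31 − 1 = 30.
φ(37) = 37 − 1 = 36.
φ(86025) = 2 × 20 × 30 × 36 = 43200.

43200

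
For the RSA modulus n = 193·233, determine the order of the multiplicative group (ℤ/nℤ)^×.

44544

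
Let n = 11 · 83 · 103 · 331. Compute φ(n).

27601200

φ(11) = 11 − 1 = 10.
φ(83) = 83 − 1 = 82.
φ(103) = 103 − 1 = 102.
φ(331) = 331 − 1 = 330.
φ(31126909) = 10 × 82 × 102 × 330 = 27601200.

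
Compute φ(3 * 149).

296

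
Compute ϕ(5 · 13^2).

624

φ(845) = 845 · (1 − 1/5) · (1 − 1/13)
       = 845 · 48/65 = 624.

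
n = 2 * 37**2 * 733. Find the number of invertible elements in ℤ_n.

φ(2006954) = 2006954 · (1 − 1/2) · (1 − 1/37) · (1 − 1/733)
       = 2006954 · 26352/54242 = 975024.

975024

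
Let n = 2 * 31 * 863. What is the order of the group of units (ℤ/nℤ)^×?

φ(53506) = 53506 · (1 − 1/2) · (1 − 1/31) · (1 − 1/863)
       = 53506 · 25860/53506 = 25860.

25860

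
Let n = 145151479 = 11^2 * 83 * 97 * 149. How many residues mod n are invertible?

φ(11^2) = 11^1·(11−1) = 11·10 = 110.
φ(83) = 83 − 1 = 82.
φ(97) = 97 − 1 = 96.
φ(149) = 149 − 1 = 148.
Multiply: 110 · 82 · 96 · 148 = 128156160.

128156160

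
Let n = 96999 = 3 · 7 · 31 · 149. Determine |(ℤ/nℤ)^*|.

53280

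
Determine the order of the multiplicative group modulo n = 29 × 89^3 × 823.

φ(16825495123) = 16825495123 · (1 − 1/29) · (1 − 1/89) · (1 − 1/823)
       = 16825495123 · 2025408/2124163 = 16043256768.

16043256768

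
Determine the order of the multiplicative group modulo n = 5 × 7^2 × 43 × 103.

719712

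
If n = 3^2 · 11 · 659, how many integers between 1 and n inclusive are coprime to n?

39480

φ(65241) = 65241 · (1 − 1/3) · (1 − 1/11) · (1 − 1/659)
       = 65241 · 13160/21747 = 39480.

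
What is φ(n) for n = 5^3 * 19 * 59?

φ(140125) = 140125 · (1 − 1/5) · (1 − 1/19) · (1 − 1/59)
       = 140125 · 4176/5605 = 104400.

104400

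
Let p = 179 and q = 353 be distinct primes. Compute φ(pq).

62656

φ(179) = 179 − 1 = 178.
φ(353) = 353 − 1 = 352.
Multiply: 178 · 352 = 62656.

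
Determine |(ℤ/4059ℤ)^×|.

2400

Factor 4059: 4059 = 3^2 · 11 · 41.
φ(3^2) = 3^2 − 3^1 = 9 − 3 = 6.
φ(11) = 11 − 1 = 10.
φ(41) = 41 − 1 = 40.
Since φ is multiplicative, φ(4059) = 6 · 10 · 40 = 2400.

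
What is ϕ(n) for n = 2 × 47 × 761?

φ(2) = 2 − 1 = 1.
φ(47) = 47 − 1 = 46.
φ(761) = 761 − 1 = 760.
Since φ is multiplicative, φ(71534) = 1 · 46 · 760 = 34960.

34960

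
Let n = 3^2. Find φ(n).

6

φ(3^2) = 3^2 − 3^1 = 9 − 3 = 6.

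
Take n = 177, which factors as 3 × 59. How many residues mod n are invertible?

116

φ(3) = 3 − 1 = 2.
φ(59) = 59 − 1 = 58.
Since φ is multiplicative, φ(177) = 2 · 58 = 116.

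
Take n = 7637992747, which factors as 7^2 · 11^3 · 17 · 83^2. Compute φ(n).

φ(7637992747) = 7637992747 · (1 − 1/7) · (1 − 1/11) · (1 − 1/17) · (1 − 1/83)
       = 7637992747 · 78720/108647 = 5534094720.

5534094720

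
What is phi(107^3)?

1213594

φ(1225043) = 1225043 · (1 − 1/107)
       = 1225043 · 106/107 = 1213594.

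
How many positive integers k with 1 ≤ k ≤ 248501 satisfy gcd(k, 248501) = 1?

201600

248501 = 11 * 19 * 29 * 41.
φ(11) = 11 − 1 = 10.
φ(19) = 19 − 1 = 18.
φ(29) = 29 − 1 = 28.
φ(41) = 41 − 1 = 40.
φ(248501) = 10 × 18 × 28 × 40 = 201600.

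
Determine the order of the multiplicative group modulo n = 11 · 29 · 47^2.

φ(11) = 11 − 1 = 10.
φ(29) = 29 − 1 = 28.
φ(47^2) = 47^2 − 47^1 = 2209 − 47 = 2162.
φ(704671) = 10 × 28 × 2162 = 605360.

605360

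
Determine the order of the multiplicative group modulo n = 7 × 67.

396

φ(7) = 7 − 1 = 6.
φ(67) = 67 − 1 = 66.
Multiply: 6 · 66 = 396.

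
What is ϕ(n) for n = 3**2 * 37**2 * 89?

φ(3^2) = 3^1·(3−1) = 3·2 = 6.
φ(37^2) = 37^2 − 37^1 = 1369 − 37 = 1332.
φ(89) = 89 − 1 = 88.
Multiply: 6 · 1332 · 88 = 703296.

703296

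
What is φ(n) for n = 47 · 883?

φ(47) = 47 − 1 = 46.
φ(883) = 883 − 1 = 882.
Multiply: 46 · 882 = 40572.

40572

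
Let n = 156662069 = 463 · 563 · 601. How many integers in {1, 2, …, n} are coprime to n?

φ(463) = 463 − 1 = 462.
φ(563) = 563 − 1 = 562.
φ(601) = 601 − 1 = 600.
Since φ is multiplicative, φ(156662069) = 462 · 562 · 600 = 155786400.

155786400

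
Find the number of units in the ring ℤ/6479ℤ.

First factor: 6479 = 11 × 19 × 31.
φ(11) = 11 − 1 = 10.
φ(19) = 19 − 1 = 18.
φ(31) = 31 − 1 = 30.
Since φ is multiplicative, φ(6479) = 10 · 18 · 30 = 5400.

5400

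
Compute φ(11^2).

110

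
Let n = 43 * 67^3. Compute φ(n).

12443508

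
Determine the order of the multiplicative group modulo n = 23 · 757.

16632

φ(23) = 23 − 1 = 22.
φ(757) = 757 − 1 = 756.
Multiply: 22 · 756 = 16632.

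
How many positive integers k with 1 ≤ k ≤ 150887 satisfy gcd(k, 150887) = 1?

129360

Factor 150887: 150887 = 11^2 · 29 · 43.
φ(150887) = 150887 · (1 − 1/11) · (1 − 1/29) · (1 − 1/43)
       = 150887 · 11760/13717 = 129360.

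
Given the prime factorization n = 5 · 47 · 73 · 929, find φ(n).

12294144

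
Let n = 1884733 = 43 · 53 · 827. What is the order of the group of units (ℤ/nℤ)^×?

φ(1884733) = 1884733 · (1 − 1/43) · (1 − 1/53) · (1 − 1/827)
       = 1884733 · 1803984/1884733 = 1803984.

1803984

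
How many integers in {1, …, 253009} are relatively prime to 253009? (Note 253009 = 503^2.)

252506

φ(503^2) = 503^1·(503−1) = 503·502 = 252506.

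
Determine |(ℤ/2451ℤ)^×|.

1512

Prime factorization: 2451 = 3 · 19 · 43.
φ(2451) = 2451 · (1 − 1/3) · (1 − 1/19) · (1 − 1/43)
       = 2451 · 1512/2451 = 1512.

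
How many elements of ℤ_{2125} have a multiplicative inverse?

1600

First factor: 2125 = 5^3 × 17.
φ(2125) = 2125 · (1 − 1/5) · (1 − 1/17)
       = 2125 · 64/85 = 1600.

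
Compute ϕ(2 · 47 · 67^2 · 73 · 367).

φ(2) = 2 − 1 = 1.
φ(47) = 47 − 1 = 46.
φ(67^2) = 67^1·(67−1) = 67·66 = 4422.
φ(73) = 73 − 1 = 72.
φ(367) = 367 − 1 = 366.
Since φ is multiplicative, φ(11304891106) = 1 · 46 · 4422 · 72 · 366 = 5360313024.

5360313024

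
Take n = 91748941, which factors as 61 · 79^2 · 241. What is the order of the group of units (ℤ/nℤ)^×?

φ(61) = 61 − 1 = 60.
φ(79^2) = 79^2 − 79^1 = 6241 − 79 = 6162.
φ(241) = 241 − 1 = 240.
φ(91748941) = 60 × 6162 × 240 = 88732800.

88732800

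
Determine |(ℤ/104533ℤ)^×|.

80640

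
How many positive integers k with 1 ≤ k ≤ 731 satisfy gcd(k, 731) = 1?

Factor 731: 731 = 17 · 43.
φ(731) = 731 · (1 − 1/17) · (1 − 1/43)
       = 731 · 672/731 = 672.

672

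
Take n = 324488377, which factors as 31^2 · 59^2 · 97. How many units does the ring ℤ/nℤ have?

305516160

φ(324488377) = 324488377 · (1 − 1/31) · (1 − 1/59) · (1 − 1/97)
       = 324488377 · 167040/177413 = 305516160.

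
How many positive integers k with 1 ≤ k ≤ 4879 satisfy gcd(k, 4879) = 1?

Factor 4879: 4879 = 7 · 17 · 41.
φ(4879) = 4879 · (1 − 1/7) · (1 − 1/17) · (1 − 1/41)
       = 4879 · 3840/4879 = 3840.

3840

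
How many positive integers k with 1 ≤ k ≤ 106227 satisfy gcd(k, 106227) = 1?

Factor 106227: 106227 = 3^2 * 11 * 29 * 37.
φ(3^2) = 3^1·(3−1) = 3·2 = 6.
φ(11) = 11 − 1 = 10.
φ(29) = 29 − 1 = 28.
φ(37) = 37 − 1 = 36.
φ(106227) = 6 × 10 × 28 × 36 = 60480.

60480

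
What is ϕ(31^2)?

930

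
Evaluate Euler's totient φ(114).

36

First factor: 114 = 2 × 3 × 19.
φ(2) = 2 − 1 = 1.
φ(3) = 3 − 1 = 2.
φ(19) = 19 − 1 = 18.
φ(114) = 1 × 2 × 18 = 36.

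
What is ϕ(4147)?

3360

4147 = 11 · 13 · 29.
φ(11) = 11 − 1 = 10.
φ(13) = 13 − 1 = 12.
φ(29) = 29 − 1 = 28.
φ(4147) = 10 × 12 × 28 = 3360.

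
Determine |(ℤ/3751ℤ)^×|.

Factor 3751: 3751 = 11**2 · 31.
φ(11^2) = 11^1·(11−1) = 11·10 = 110.
φ(31) = 31 − 1 = 30.
φ(3751) = 110 × 30 = 3300.

3300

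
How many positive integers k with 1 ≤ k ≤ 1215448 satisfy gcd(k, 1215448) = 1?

524160

Prime factorization: 1215448 = 2**3 × 13**2 × 29 × 31.
φ(1215448) = 1215448 · (1 − 1/2) · (1 − 1/13) · (1 − 1/29) · (1 − 1/31)
       = 1215448 · 10080/23374 = 524160.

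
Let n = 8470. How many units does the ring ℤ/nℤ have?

2640

First factor: 8470 = 2 × 5 × 7 × 11**2.
φ(2) = 2 − 1 = 1.
φ(5) = 5 − 1 = 4.
φ(7) = 7 − 1 = 6.
φ(11^2) = 11^1·(11−1) = 11·10 = 110.
Since φ is multiplicative, φ(8470) = 1 · 4 · 6 · 110 = 2640.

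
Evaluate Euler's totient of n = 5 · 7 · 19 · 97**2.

φ(6256985) = 6256985 · (1 − 1/5) · (1 − 1/7) · (1 − 1/19) · (1 − 1/97)
       = 6256985 · 41472/64505 = 4022784.

4022784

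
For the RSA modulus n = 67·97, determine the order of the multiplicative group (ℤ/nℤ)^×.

6336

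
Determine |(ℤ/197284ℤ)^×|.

90720

Factor 197284: 197284 = 2^2 · 31 · 37 · 43.
φ(2^2) = 2^1·(2−1) = 2·1 = 2.
φ(31) = 31 − 1 = 30.
φ(37) = 37 − 1 = 36.
φ(43) = 43 − 1 = 42.
φ(197284) = 2 × 30 × 36 × 42 = 90720.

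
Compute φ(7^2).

42

φ(7^2) = 7^1·(7−1) = 7·6 = 42.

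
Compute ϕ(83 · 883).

φ(73289) = 73289 · (1 − 1/83) · (1 − 1/883)
       = 73289 · 72324/73289 = 72324.

72324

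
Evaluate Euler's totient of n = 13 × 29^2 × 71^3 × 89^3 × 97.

φ(267581539740579259) = 267581539740579259 · (1 − 1/13) · (1 − 1/29) · (1 − 1/71) · (1 − 1/89) · (1 − 1/97)
       = 267581539740579259 · 198696960/231079511 = 230083741602570240.

230083741602570240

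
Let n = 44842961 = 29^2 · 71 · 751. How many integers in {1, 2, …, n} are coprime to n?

42630000

φ(44842961) = 44842961 · (1 − 1/29) · (1 − 1/71) · (1 − 1/751)
       = 44842961 · 1470000/1546309 = 42630000.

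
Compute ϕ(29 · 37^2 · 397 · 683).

10072605312

φ(29) = 29 − 1 = 28.
φ(37^2) = 37^1·(37−1) = 37·36 = 1332.
φ(397) = 397 − 1 = 396.
φ(683) = 683 − 1 = 682.
Multiply: 28 · 1332 · 396 · 682 = 10072605312.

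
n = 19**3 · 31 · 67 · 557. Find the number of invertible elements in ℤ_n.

7153518240

φ(19^3) = 19^3 − 19^2 = 6859 − 361 = 6498.
φ(31) = 31 − 1 = 30.
φ(67) = 67 − 1 = 66.
φ(557) = 557 − 1 = 556.
φ(7935101651) = 6498 × 30 × 66 × 556 = 7153518240.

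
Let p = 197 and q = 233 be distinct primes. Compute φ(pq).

45472

For distinct primes, φ(pq) = (p−1)(q−1) = 196 × 232 = 45472.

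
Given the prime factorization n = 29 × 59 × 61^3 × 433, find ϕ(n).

156632071680

φ(29) = 29 − 1 = 28.
φ(59) = 59 − 1 = 58.
φ(61^3) = 61^3 − 61^2 = 226981 − 3721 = 223260.
φ(433) = 433 − 1 = 432.
Since φ is multiplicative, φ(168161824603) = 28 · 58 · 223260 · 432 = 156632071680.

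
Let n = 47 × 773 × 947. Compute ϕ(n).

φ(34405457) = 34405457 · (1 − 1/47) · (1 − 1/773) · (1 − 1/947)
       = 34405457 · 33594352/34405457 = 33594352.

33594352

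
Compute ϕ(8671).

8671 = 13 · 23 · 29.
φ(8671) = 8671 · (1 − 1/13) · (1 − 1/23) · (1 − 1/29)
       = 8671 · 7392/8671 = 7392.

7392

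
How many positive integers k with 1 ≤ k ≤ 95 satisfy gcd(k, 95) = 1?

72

Factor 95: 95 = 5 · 19.
φ(95) = 95 · (1 − 1/5) · (1 − 1/19)
       = 95 · 72/95 = 72.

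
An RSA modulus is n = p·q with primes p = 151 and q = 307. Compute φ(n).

φ(46357) = 46357 · (1 − 1/151) · (1 − 1/307)
       = 46357 · 45900/46357 = 45900.

45900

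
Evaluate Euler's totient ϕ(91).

72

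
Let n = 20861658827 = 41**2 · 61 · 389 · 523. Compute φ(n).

φ(20861658827) = 20861658827 · (1 − 1/41) · (1 − 1/61) · (1 − 1/389) · (1 − 1/523)
       = 20861658827 · 486086400/508820947 = 19929542400.

19929542400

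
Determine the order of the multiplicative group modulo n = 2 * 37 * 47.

1656

φ(2) = 2 − 1 = 1.
φ(37) = 37 − 1 = 36.
φ(47) = 47 − 1 = 46.
φ(3478) = 1 × 36 × 46 = 1656.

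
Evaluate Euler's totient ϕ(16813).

14784

Prime factorization: 16813 = 17 · 23 · 43.
φ(17) = 17 − 1 = 16.
φ(23) = 23 − 1 = 22.
φ(43) = 43 − 1 = 42.
φ(16813) = 16 × 22 × 42 = 14784.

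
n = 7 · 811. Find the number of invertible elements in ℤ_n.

φ(7) = 7 − 1 = 6.
φ(811) = 811 − 1 = 810.
φ(5677) = 6 × 810 = 4860.

4860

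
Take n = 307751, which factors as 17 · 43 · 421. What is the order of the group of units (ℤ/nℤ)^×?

φ(307751) = 307751 · (1 − 1/17) · (1 − 1/43) · (1 − 1/421)
       = 307751 · 282240/307751 = 282240.

282240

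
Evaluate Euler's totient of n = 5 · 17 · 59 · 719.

φ(5) = 5 − 1 = 4.
φ(17) = 17 − 1 = 16.
φ(59) = 59 − 1 = 58.
φ(719) = 719 − 1 = 718.
Multiply: 4 · 16 · 58 · 718 = 2665216.

2665216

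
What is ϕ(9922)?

Factor 9922: 9922 = 2 × 11^2 × 41.
φ(9922) = 9922 · (1 − 1/2) · (1 − 1/11) · (1 − 1/41)
       = 9922 · 400/902 = 4400.

4400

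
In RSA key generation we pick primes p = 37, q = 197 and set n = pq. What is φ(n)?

7056

φ(n) = (p − 1)(q − 1) = (37−1)(197−1) = 36·196 = 7056.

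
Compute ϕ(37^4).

φ(1874161) = 1874161 · (1 − 1/37)
       = 1874161 · 36/37 = 1823508.

1823508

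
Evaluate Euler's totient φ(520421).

425920

First factor: 520421 = 11^3 · 17 · 23.
φ(520421) = 520421 · (1 − 1/11) · (1 − 1/17) · (1 − 1/23)
       = 520421 · 3520/4301 = 425920.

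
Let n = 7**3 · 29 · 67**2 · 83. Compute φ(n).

2984956128

φ(3706122889) = 3706122889 · (1 − 1/7) · (1 − 1/29) · (1 − 1/67) · (1 − 1/83)
       = 3706122889 · 909216/1128883 = 2984956128.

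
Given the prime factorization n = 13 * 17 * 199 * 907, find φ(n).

φ(39888953) = 39888953 · (1 − 1/13) · (1 − 1/17) · (1 − 1/199) · (1 − 1/907)
       = 39888953 · 34442496/39888953 = 34442496.

34442496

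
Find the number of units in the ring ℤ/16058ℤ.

16058 = 2 * 7 * 31 * 37.
φ(2) = 2 − 1 = 1.
φ(7) = 7 − 1 = 6.
φ(31) = 31 − 1 = 30.
φ(37) = 37 − 1 = 36.
Since φ is multiplicative, φ(16058) = 1 · 6 · 30 · 36 = 6480.

6480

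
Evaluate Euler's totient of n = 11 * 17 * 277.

44160

φ(11) = 11 − 1 = 10.
φ(17) = 17 − 1 = 16.
φ(277) = 277 − 1 = 276.
φ(51799) = 10 × 16 × 276 = 44160.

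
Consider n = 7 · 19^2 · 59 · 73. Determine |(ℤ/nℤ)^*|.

φ(7) = 7 − 1 = 6.
φ(19^2) = 19^1·(19−1) = 19·18 = 342.
φ(59) = 59 − 1 = 58.
φ(73) = 73 − 1 = 72.
Multiply: 6 · 342 · 58 · 72 = 8569152.

8569152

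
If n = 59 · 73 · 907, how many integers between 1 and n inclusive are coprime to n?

φ(3906449) = 3906449 · (1 − 1/59) · (1 − 1/73) · (1 − 1/907)
       = 3906449 · 3783456/3906449 = 3783456.

3783456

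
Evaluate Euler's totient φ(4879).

First factor: 4879 = 7 · 17 · 41.
φ(7) = 7 − 1 = 6.
φ(17) = 17 − 1 = 16.
φ(41) = 41 − 1 = 40.
φ(4879) = 6 × 16 × 40 = 3840.

3840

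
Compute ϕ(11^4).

13310

φ(11^4) = 11^4 − 11^3 = 14641 − 1331 = 13310.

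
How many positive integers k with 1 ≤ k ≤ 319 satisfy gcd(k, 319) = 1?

319 = 11 * 29.
φ(319) = 319 · (1 − 1/11) · (1 − 1/29)
       = 319 · 280/319 = 280.

280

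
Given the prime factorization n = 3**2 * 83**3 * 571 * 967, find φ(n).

1866264820560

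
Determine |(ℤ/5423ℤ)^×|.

5423 = 11 · 17 · 29.
φ(11) = 11 − 1 = 10.
φ(17) = 17 − 1 = 16.
φ(29) = 29 − 1 = 28.
φ(5423) = 10 × 16 × 28 = 4480.

4480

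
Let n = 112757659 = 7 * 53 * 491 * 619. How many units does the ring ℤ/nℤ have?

94479840

φ(7) = 7 − 1 = 6.
φ(53) = 53 − 1 = 52.
φ(491) = 491 − 1 = 490.
φ(619) = 619 − 1 = 618.
φ(112757659) = 6 × 52 × 490 × 618 = 94479840.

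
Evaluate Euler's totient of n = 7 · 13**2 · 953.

891072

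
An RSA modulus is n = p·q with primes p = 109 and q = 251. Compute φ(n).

For distinct primes, φ(pq) = (p−1)(q−1) = 108 × 250 = 27000.

27000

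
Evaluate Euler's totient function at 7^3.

294

φ(343) = 343 · (1 − 1/7)
       = 343 · 6/7 = 294.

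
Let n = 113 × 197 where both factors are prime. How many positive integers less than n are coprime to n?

φ(n) = (p − 1)(q − 1) = (113−1)(197−1) = 112·196 = 21952.

21952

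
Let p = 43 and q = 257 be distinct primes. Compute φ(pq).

φ(11051) = 11051 · (1 − 1/43) · (1 − 1/257)
       = 11051 · 10752/11051 = 10752.

10752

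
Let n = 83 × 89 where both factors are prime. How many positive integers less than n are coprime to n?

φ(pq) = (p−1)(q−1) = 82 · 88 = 7216.

7216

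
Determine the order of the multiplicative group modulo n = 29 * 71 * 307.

φ(632113) = 632113 · (1 − 1/29) · (1 − 1/71) · (1 − 1/307)
       = 632113 · 599760/632113 = 599760.

599760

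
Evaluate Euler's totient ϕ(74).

36

74 = 2 · 37.
φ(74) = 74 · (1 − 1/2) · (1 − 1/37)
       = 74 · 36/74 = 36.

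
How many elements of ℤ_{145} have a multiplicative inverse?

First factor: 145 = 5 · 29.
φ(145) = 145 · (1 − 1/5) · (1 − 1/29)
       = 145 · 112/145 = 112.

112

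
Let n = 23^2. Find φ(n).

φ(529) = 529 · (1 − 1/23)
       = 529 · 22/23 = 506.

506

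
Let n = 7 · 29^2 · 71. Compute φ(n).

341040

φ(7) = 7 − 1 = 6.
φ(29^2) = 29^2 − 29^1 = 841 − 29 = 812.
φ(71) = 71 − 1 = 70.
Multiply: 6 · 812 · 70 = 341040.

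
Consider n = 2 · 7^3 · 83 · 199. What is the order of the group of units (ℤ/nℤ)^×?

φ(11330662) = 11330662 · (1 − 1/2) · (1 − 1/7) · (1 − 1/83) · (1 − 1/199)
       = 11330662 · 97416/231238 = 4773384.

4773384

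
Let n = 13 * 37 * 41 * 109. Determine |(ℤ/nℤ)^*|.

1866240

φ(13) = 13 − 1 = 12.
φ(37) = 37 − 1 = 36.
φ(41) = 41 − 1 = 40.
φ(109) = 109 − 1 = 108.
Since φ is multiplicative, φ(2149589) = 12 · 36 · 40 · 108 = 1866240.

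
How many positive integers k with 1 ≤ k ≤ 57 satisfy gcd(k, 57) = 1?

36

57 = 3 · 19.
φ(3) = 3 − 1 = 2.
φ(19) = 19 − 1 = 18.
Since φ is multiplicative, φ(57) = 2 · 18 = 36.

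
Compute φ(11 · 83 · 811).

φ(11) = 11 − 1 = 10.
φ(83) = 83 − 1 = 82.
φ(811) = 811 − 1 = 810.
Since φ is multiplicative, φ(740443) = 10 · 82 · 810 = 664200.

664200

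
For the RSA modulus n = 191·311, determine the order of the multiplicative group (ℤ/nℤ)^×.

58900

φ(n) = (p − 1)(q − 1) = (191−1)(311−1) = 190·310 = 58900.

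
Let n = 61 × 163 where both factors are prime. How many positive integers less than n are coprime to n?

φ(pq) = (p−1)(q−1) = 60 · 162 = 9720.

9720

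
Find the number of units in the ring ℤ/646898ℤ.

646898 = 2 * 7**3 * 23 * 41.
φ(2) = 2 − 1 = 1.
φ(7^3) = 7^2·(7−1) = 49·6 = 294.
φ(23) = 23 − 1 = 22.
φ(41) = 41 − 1 = 40.
Multiply: 1 · 294 · 22 · 40 = 258720.

258720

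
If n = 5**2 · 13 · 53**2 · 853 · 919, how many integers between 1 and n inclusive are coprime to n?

φ(5^2) = 5^2 − 5^1 = 25 − 5 = 20.
φ(13) = 13 − 1 = 12.
φ(53^2) = 53^1·(53−1) = 53·52 = 2756.
φ(853) = 853 − 1 = 852.
φ(919) = 919 − 1 = 918.
φ(715648297975) = 20 × 12 × 2756 × 852 × 918 = 517336035840.

517336035840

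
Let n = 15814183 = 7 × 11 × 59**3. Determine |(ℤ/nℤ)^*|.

φ(15814183) = 15814183 · (1 − 1/7) · (1 − 1/11) · (1 − 1/59)
       = 15814183 · 3480/4543 = 12113880.

12113880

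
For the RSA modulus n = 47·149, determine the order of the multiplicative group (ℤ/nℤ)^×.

6808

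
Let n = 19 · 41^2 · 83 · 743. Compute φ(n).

φ(19) = 19 − 1 = 18.
φ(41^2) = 41^1·(41−1) = 41·40 = 1640.
φ(83) = 83 − 1 = 82.
φ(743) = 743 − 1 = 742.
φ(1969646191) = 18 × 1640 × 82 × 742 = 1796114880.

1796114880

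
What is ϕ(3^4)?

54

φ(3^4) = 3^3·(3−1) = 27·2 = 54.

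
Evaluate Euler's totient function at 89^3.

697048

φ(89^3) = 89^3 − 89^2 = 704969 − 7921 = 697048.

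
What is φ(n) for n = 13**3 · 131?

φ(13^3) = 13^2·(13−1) = 169·12 = 2028.
φ(131) = 131 − 1 = 130.
φ(287807) = 2028 × 130 = 263640.

263640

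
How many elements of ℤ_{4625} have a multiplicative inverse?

First factor: 4625 = 5^3 * 37.
φ(4625) = 4625 · (1 − 1/5) · (1 − 1/37)
       = 4625 · 144/185 = 3600.

3600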